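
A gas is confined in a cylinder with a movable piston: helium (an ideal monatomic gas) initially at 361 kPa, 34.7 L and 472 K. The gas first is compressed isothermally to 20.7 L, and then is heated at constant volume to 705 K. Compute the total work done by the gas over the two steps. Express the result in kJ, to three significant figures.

W_total ≈ -6.47 kJ

Step 1 (isothermal): W = P₁V₁ ln(V₂/V₁) = (12527) ln(20.7/34.7) = -6471 J.
Step 2 (isochoric): W = 0 (constant volume).
W_total = -6471 + 0 = -6471 J.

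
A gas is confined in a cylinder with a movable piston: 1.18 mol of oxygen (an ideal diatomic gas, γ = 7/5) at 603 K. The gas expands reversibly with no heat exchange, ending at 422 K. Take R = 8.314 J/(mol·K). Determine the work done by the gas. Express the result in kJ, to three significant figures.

Adiabatic ⇒ Q = 0, so W_by = −ΔU = nCᵥ(T₁ − T₂).
Cᵥ = 5R/2 = 20.79 J/(mol·K).
W = (1.18)(20.79)(603 − 422) = 4439 J.

W ≈ 4.44 kJ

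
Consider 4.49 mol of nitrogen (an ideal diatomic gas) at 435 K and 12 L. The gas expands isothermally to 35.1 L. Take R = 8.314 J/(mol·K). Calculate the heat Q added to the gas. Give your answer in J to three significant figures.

Q ≈ 17400 J

Isothermal ⇒ ΔU = 0, so Q = W = nRT ln(V₂/V₁).
Q = (4.49)(8.314)(435) ln(35.1/12) = 16238 × 1.073 = 17429 J.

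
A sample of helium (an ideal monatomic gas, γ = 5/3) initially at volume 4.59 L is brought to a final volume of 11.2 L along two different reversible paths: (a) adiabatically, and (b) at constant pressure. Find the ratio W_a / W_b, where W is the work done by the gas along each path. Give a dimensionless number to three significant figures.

W_a / W_b ≈ 0.467

Path (a) adiabatic: W = P₁V₁(1 − (V₁/V₂)^(γ−1))/(γ−1) → W_a/(P₁V₁) = 0.6724.
Path (b) isobaric: W = P₁(V₂ − V₁) → W_b/(P₁V₁) = 1.44.
W_a / W_b = 0.6724 / 1.44 = 0.4669.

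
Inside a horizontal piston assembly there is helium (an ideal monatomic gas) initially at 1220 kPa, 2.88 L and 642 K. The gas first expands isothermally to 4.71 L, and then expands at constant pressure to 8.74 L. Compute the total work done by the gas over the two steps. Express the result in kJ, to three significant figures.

Step 1 (isothermal): W = P₁V₁ ln(V₂/V₁) = (3514) ln(4.71/2.88) = 1728 J.
After step 1: P = 746 kPa, V = 4.71 L, T = 642 K.
Step 2 (isobaric): W = PΔV = (746 kPa)(8.74 − 4.71 L) = 3006 J.
W_total = 1728 + 3006 = 4735 J.

W_total ≈ 4.73 kJ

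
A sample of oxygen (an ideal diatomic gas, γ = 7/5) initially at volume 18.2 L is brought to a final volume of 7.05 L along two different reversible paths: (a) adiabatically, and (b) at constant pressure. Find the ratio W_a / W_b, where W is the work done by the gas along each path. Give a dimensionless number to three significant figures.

Path (a) adiabatic: W = P₁V₁(1 − (V₁/V₂)^(γ−1))/(γ−1) → W_a/(P₁V₁) = -1.153.
Path (b) isobaric: W = P₁(V₂ − V₁) → W_b/(P₁V₁) = -0.6126.
W_a / W_b = -1.153 / -0.6126 = 1.883.

W_a / W_b ≈ 1.88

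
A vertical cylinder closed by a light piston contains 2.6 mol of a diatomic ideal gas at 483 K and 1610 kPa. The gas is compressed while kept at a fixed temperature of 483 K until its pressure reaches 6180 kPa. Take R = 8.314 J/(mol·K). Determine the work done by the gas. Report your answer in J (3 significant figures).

Isothermal process: W = nRT ln(V₂/V₁) = nRT ln(P₁/P₂).
W = (2.6)(8.314)(483) × ln(1610/6180)
  = 10441 × ln(0.2605) = 10441 × -1.345
W_by_gas = -14044 J.

W ≈ -14000 J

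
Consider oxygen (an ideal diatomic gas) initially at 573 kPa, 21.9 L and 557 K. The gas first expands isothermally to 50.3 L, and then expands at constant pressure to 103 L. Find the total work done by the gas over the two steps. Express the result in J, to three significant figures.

Step 1 (isothermal): W = P₁V₁ ln(V₂/V₁) = (12549) ln(50.3/21.9) = 10434 J.
After step 1: P = 249.5 kPa, V = 50.3 L, T = 557 K.
Step 2 (isobaric): W = PΔV = (249.5 kPa)(103 − 50.3 L) = 13147 J.
W_total = 10434 + 13147 = 23582 J.

W_total ≈ 23600 J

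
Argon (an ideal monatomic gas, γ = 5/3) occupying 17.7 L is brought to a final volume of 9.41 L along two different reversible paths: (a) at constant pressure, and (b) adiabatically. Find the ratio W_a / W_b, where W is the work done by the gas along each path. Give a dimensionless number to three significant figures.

W_a / W_b ≈ 0.596

Path (a) isobaric: W = P₁(V₂ − V₁) → W_a/(P₁V₁) = -0.4684.
Path (b) adiabatic: W = P₁V₁(1 − (V₁/V₂)^(γ−1))/(γ−1) → W_b/(P₁V₁) = -0.7857.
W_a / W_b = -0.4684 / -0.7857 = 0.5961.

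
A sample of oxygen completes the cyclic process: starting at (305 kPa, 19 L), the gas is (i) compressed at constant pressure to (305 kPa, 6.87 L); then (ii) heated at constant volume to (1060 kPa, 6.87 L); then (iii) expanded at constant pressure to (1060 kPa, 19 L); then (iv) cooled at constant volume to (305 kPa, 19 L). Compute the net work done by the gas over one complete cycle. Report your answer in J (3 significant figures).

Constant-volume legs do no work.
W(i) = (305)(6.87 − 19) = -3700 J; W(iii) = (1060)(19 − 6.87) = 12858 J.
W_net = -3700 + 12858 = 9158 J (the clockwise enclosed area).

W_net ≈ 9160 J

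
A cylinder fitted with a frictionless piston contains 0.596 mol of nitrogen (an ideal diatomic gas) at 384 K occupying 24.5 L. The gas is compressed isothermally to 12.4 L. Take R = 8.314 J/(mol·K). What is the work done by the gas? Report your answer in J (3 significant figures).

Isothermal: W = nRT ln(V₂/V₁).
W = (0.596)(8.314)(384) × ln(12.4/24.5)
  = 1903 × -0.681
W_by_gas = -1296 J.

W ≈ -1300 J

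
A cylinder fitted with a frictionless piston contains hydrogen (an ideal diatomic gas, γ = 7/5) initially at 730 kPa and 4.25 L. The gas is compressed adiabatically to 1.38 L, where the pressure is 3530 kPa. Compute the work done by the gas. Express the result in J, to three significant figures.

Adiabatic: W = (P₁V₁ − P₂V₂)/(γ − 1) with γ = 7/5.
P₁V₁ = 3102 J, P₂V₂ = 4871 J.
W = (3102 − 4871) / 0.4 = -4422 J.

W ≈ -4420 J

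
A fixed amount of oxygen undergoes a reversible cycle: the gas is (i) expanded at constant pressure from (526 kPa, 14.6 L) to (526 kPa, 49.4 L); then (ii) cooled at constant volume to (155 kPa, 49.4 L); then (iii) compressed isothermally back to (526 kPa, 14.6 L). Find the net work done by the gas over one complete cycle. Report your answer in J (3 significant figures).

Leg (i): W = PΔV = (526)(49.4 − 14.6) = 18305 J.
Leg (ii): W = 0.
Leg (iii): W = PᵢVᵢ ln(V_f/Vᵢ) = (7657) ln(14.6/49.4) = -9333 J.
W_net = 18305 − 9333 = 8971 J.

W_net ≈ 8970 J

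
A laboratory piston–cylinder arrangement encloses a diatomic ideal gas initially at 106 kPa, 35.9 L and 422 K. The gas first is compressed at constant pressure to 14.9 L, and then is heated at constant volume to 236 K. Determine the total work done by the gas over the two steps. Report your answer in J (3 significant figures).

Step 1 (isobaric): W = PΔV = (106 kPa)(14.9 − 35.9 L) = -2226 J.
Step 2 (isochoric): W = 0 (constant volume).
W_total = -2226 + 0 = -2226 J.

W_total ≈ -2230 J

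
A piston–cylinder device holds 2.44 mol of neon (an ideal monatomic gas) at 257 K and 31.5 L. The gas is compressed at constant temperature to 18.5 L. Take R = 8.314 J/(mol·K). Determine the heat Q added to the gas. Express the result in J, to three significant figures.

Q ≈ -2770 J

Isothermal ⇒ ΔU = 0, so Q = W = nRT ln(V₂/V₁).
Q = (2.44)(8.314)(257) ln(18.5/31.5) = 5214 × -0.5322 = -2775 J.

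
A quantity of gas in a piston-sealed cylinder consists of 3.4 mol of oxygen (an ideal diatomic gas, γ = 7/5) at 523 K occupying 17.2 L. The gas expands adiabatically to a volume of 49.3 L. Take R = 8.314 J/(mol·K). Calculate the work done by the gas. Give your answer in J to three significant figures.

W ≈ 12700 J

Adiabatic: TV^(γ−1) = const with γ = 7/5.
T₂ = T₁ (V₁/V₂)^(γ−1) = 523 × (17.2/49.3)^0.4 = 523 × 0.6563 = 343.2 K.
W_by = nCᵥ(T₁ − T₂) = (3.4)(20.79)(523 − 343.2) = 12705 J.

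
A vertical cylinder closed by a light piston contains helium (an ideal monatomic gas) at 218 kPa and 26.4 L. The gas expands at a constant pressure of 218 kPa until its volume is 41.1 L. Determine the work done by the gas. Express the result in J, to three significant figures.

Isobaric: W = P ΔV.
W = (218 kPa)(41.1 − 26.4 L) = (218)(14.7) = 3205 J.

W ≈ 3200 J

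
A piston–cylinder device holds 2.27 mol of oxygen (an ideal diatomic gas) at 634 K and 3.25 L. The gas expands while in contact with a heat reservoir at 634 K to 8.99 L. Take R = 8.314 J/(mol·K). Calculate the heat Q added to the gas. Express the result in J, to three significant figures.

Q ≈ 12200 J

Isothermal ⇒ ΔU = 0, so Q = W = nRT ln(V₂/V₁).
Q = (2.27)(8.314)(634) ln(8.99/3.25) = 11965 × 1.017 = 12174 J.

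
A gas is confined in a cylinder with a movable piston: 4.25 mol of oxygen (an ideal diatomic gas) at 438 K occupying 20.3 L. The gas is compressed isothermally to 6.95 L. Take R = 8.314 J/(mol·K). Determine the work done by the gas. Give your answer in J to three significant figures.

W ≈ -16600 J

Isothermal: W = nRT ln(V₂/V₁).
W = (4.25)(8.314)(438) × ln(6.95/20.3)
  = 15477 × -1.072
W_by_gas = -16589 J.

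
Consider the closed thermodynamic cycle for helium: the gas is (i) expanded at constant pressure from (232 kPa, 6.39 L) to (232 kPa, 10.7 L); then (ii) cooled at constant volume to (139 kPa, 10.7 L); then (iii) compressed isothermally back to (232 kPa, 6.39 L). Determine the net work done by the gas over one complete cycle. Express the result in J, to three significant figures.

Leg (i): W = PΔV = (232)(10.7 − 6.39) = 999.9 J.
Leg (ii): W = 0.
Leg (iii): W = PᵢVᵢ ln(V_f/Vᵢ) = (1487) ln(6.39/10.7) = -766.7 J.
W_net = 999.9 − 766.7 = 233.2 J.

W_net ≈ 233 J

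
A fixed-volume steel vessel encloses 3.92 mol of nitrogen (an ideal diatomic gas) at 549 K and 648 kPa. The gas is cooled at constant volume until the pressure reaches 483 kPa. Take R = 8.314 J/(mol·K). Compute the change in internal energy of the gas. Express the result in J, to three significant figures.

Constant volume ⇒ W = 0, so Q = ΔU = nCᵥΔT with Cᵥ = 5R/2 = 20.79 J/(mol·K).
At constant V, T₂/T₁ = P₂/P₁ ⇒ ΔT = T₁(P₂/P₁ − 1) = 549·(483/648 − 1) = -139.8 K.
ΔU = (3.92)(20.79)(-139.8) = -11390 J.

ΔU ≈ -11400 J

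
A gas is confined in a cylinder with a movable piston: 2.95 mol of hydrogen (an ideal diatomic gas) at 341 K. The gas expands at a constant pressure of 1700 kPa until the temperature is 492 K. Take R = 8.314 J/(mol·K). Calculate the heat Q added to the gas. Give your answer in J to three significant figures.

Q ≈ 13000 J

Isobaric: W = nRΔT = (2.95)(8.314)(151) = 3703 J.
ΔU = nCᵥΔT with Cᵥ = 5R/2: ΔU = (2.95)(20.79)(151) = 9259 J.
Q = ΔU + W = 9259 + 3703 = 12962 J.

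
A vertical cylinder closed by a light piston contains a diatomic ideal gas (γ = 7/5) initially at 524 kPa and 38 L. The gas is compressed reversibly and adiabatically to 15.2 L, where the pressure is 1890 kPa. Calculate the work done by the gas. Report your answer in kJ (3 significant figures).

W ≈ -22.0 kJ

Adiabatic: W = (P₁V₁ − P₂V₂)/(γ − 1) with γ = 7/5.
P₁V₁ = 19912 J, P₂V₂ = 28728 J.
W = (19912 − 28728) / 0.4 = -22040 J.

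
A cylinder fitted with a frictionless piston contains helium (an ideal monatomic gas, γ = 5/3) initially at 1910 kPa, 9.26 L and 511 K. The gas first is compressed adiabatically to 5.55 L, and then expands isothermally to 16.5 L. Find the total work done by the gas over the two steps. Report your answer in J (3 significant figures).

Step 1 (adiabatic): W = (P₁V₁ − P₂V₂)/(γ−1) = (17687 − 24880)/0.667 = -10791 J.
After step 1: P = 4483 kPa, V = 5.55 L, T = 718.8 K.
Step 2 (isothermal): W = P₁V₁ ln(V₂/V₁) = (24880) ln(16.5/5.55) = 27109 J.
W_total = -10791 + 27109 = 16318 J.

W_total ≈ 16300 J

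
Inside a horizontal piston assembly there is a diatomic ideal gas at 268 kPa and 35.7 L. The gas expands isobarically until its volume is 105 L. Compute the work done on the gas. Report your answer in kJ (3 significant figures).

Isobaric: W = P ΔV.
W = (268 kPa)(105 − 35.7 L) = (268)(69.3) = 18572 J.
Work on gas = −W_by = -18572 J.

W ≈ -18.6 kJ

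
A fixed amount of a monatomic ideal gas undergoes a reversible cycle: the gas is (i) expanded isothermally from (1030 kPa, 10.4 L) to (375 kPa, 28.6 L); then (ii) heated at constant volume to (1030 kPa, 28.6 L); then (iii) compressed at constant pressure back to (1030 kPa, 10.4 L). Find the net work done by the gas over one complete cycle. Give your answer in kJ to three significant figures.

W_net ≈ -7.91 kJ

Leg (i): W = PᵢVᵢ ln(V_f/Vᵢ) = (10712) ln(28.6/10.4) = 10836 J.
Leg (ii): W = 0.
Leg (iii): W = PΔV = (1030)(10.4 − 28.6) = -18746 J.
W_net = 10836 − 18746 = -7910 J.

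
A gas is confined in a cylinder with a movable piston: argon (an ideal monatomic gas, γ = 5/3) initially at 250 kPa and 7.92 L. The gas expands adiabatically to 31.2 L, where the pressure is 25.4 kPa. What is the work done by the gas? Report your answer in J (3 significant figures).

Adiabatic: W = (P₁V₁ − P₂V₂)/(γ − 1) with γ = 5/3.
P₁V₁ = 1980 J, P₂V₂ = 792.5 J.
W = (1980 − 792.5) / 0.6667 = 1781 J.

W ≈ 1780 J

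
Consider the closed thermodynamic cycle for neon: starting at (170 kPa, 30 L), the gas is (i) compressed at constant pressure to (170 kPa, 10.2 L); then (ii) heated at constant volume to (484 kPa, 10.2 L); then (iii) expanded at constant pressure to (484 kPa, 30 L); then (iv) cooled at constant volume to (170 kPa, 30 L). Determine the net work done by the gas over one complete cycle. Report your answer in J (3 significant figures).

Constant-volume legs do no work.
W(i) = (170)(10.2 − 30) = -3366 J; W(iii) = (484)(30 − 10.2) = 9583 J.
W_net = -3366 + 9583 = 6217 J (the clockwise enclosed area).

W_net ≈ 6220 J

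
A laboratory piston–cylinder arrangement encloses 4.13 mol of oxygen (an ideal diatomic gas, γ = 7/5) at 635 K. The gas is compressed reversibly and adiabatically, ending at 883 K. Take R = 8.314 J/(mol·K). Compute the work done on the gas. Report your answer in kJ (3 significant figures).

Adiabatic ⇒ Q = 0, so W_by = −ΔU = nCᵥ(T₁ − T₂).
Cᵥ = 5R/2 = 20.79 J/(mol·K).
W = (4.13)(20.79)(635 − 883) = -21289 J.
Work on gas = −W_by = 21289 J.

W ≈ 21.3 kJ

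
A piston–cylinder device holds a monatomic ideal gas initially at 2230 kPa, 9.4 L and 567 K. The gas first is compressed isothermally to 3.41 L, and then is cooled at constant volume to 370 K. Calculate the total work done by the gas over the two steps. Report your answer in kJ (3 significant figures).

W_total ≈ -21.3 kJ

Step 1 (isothermal): W = P₁V₁ ln(V₂/V₁) = (20962) ln(3.41/9.4) = -21255 J.
Step 2 (isochoric): W = 0 (constant volume).
W_total = -21255 + 0 = -21255 J.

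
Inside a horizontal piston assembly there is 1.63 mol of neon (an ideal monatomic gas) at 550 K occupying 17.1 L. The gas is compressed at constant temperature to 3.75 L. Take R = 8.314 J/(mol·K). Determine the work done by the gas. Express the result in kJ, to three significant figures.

Isothermal: W = nRT ln(V₂/V₁).
W = (1.63)(8.314)(550) × ln(3.75/17.1)
  = 7454 × -1.517
W_by_gas = -11309 J.

W ≈ -11.3 kJ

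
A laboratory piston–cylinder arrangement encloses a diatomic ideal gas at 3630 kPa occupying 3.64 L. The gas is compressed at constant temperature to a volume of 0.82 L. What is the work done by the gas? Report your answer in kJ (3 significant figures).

Isothermal: W = nRT ln(V₂/V₁) = P₁V₁ ln(V₂/V₁).
P₁V₁ = (3630 kPa)(3.64 L) = 13213 J.
W = 13213 × ln(0.82/3.64) = 13213 × -1.49
W_by_gas = -19693 J.

W ≈ -19.7 kJ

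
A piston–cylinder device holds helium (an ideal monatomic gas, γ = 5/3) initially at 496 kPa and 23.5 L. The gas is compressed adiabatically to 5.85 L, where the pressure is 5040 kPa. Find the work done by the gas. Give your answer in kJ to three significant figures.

Adiabatic: W = (P₁V₁ − P₂V₂)/(γ − 1) with γ = 5/3.
P₁V₁ = 11656 J, P₂V₂ = 29484 J.
W = (11656 − 29484) / 0.6667 = -26742 J.

W ≈ -26.7 kJ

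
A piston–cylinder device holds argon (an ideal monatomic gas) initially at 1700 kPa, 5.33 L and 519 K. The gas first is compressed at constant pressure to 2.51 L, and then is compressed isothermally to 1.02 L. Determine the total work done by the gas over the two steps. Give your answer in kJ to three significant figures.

W_total ≈ -8.64 kJ

Step 1 (isobaric): W = PΔV = (1700 kPa)(2.51 − 5.33 L) = -4794 J.
After step 1: P = 1700 kPa, V = 2.51 L, T = 244.4 K.
Step 2 (isothermal): W = P₁V₁ ln(V₂/V₁) = (4267) ln(1.02/2.51) = -3842 J.
W_total = -4794 − 3842 = -8636 J.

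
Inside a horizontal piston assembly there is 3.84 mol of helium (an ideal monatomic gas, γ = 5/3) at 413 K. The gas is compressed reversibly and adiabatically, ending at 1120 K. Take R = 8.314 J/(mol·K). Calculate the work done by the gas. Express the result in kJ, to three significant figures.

W ≈ -33.9 kJ

Adiabatic ⇒ Q = 0, so W_by = −ΔU = nCᵥ(T₁ − T₂).
Cᵥ = 3R/2 = 12.47 J/(mol·K).
W = (3.84)(12.47)(413 − 1120) = -33857 J.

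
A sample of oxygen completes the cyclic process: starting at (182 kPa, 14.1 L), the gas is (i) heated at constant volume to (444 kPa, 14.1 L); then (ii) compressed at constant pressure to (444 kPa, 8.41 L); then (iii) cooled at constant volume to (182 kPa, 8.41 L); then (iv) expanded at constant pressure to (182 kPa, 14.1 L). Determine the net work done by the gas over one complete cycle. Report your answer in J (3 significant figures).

W_net ≈ -1490 J

Constant-volume legs do no work.
W(ii) = (444)(8.41 − 14.1) = -2526 J; W(iv) = (182)(14.1 − 8.41) = 1036 J.
W_net = -2526 + 1036 = -1491 J (the counter-clockwise enclosed area).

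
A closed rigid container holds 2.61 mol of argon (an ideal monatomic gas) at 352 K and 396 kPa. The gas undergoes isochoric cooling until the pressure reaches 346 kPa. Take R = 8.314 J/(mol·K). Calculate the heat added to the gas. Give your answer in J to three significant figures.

Constant volume ⇒ W = 0, so Q = ΔU = nCᵥΔT with Cᵥ = 3R/2 = 12.47 J/(mol·K).
At constant V, T₂/T₁ = P₂/P₁ ⇒ ΔT = T₁(P₂/P₁ − 1) = 352·(346/396 − 1) = -44.44 K.
ΔU = (2.61)(12.47)(-44.44) = -1447 J.

Q ≈ -1450 J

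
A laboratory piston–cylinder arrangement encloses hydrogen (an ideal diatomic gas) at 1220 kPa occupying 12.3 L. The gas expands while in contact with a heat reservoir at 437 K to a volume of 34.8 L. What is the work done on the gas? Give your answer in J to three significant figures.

Isothermal: W = nRT ln(V₂/V₁) = P₁V₁ ln(V₂/V₁).
P₁V₁ = (1220 kPa)(12.3 L) = 15006 J.
W = 15006 × ln(34.8/12.3) = 15006 × 1.04
W_by_gas = 15607 J; work on gas = −W_by = -15607 J.

W ≈ -15600 J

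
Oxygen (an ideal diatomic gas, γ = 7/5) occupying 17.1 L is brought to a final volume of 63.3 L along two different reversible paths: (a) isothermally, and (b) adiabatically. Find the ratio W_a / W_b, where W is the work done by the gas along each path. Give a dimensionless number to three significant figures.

Path (a) isothermal: W = P₁V₁ ln(V₂/V₁) → W_a/(P₁V₁) = 1.309.
Path (b) adiabatic: W = P₁V₁(1 − (V₁/V₂)^(γ−1))/(γ−1) → W_b/(P₁V₁) = 1.019.
W_a / W_b = 1.309 / 1.019 = 1.284.

W_a / W_b ≈ 1.28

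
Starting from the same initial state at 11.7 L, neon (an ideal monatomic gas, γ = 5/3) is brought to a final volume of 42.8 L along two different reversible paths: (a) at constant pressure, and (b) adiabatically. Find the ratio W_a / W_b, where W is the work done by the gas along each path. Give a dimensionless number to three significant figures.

W_a / W_b ≈ 3.06

Path (a) isobaric: W = P₁(V₂ − V₁) → W_a/(P₁V₁) = 2.658.
Path (b) adiabatic: W = P₁V₁(1 − (V₁/V₂)^(γ−1))/(γ−1) → W_b/(P₁V₁) = 0.8682.
W_a / W_b = 2.658 / 0.8682 = 3.062.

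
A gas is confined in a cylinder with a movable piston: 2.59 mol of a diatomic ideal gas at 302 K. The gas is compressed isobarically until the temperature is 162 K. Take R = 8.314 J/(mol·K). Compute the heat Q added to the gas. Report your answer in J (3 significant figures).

Isobaric: W = nRΔT = (2.59)(8.314)(-140) = -3015 J.
ΔU = nCᵥΔT with Cᵥ = 5R/2: ΔU = (2.59)(20.79)(-140) = -7537 J.
Q = ΔU + W = -7537 − 3015 = -10551 J.

Q ≈ -10600 J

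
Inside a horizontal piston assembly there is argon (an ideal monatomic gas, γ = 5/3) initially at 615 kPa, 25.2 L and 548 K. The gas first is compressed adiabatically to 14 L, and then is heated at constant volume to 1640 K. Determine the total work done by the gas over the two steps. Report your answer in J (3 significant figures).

W_total ≈ -11200 J

Step 1 (adiabatic): W = (P₁V₁ − P₂V₂)/(γ−1) = (15498 − 22933)/0.667 = -11152 J.
Step 2 (isochoric): W = 0 (constant volume).
W_total = -11152 + 0 = -11152 J.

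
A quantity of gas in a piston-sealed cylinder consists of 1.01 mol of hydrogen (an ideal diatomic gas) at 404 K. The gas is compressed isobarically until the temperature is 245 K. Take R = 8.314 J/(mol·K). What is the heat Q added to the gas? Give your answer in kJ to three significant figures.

Q ≈ -4.67 kJ

Isobaric: W = nRΔT = (1.01)(8.314)(-159) = -1335 J.
ΔU = nCᵥΔT with Cᵥ = 5R/2: ΔU = (1.01)(20.79)(-159) = -3338 J.
Q = ΔU + W = -3338 − 1335 = -4673 J.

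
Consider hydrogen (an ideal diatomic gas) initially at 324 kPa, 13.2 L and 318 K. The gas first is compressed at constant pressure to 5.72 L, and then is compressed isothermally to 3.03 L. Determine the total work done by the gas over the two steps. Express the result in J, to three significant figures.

Step 1 (isobaric): W = PΔV = (324 kPa)(5.72 − 13.2 L) = -2424 J.
After step 1: P = 324 kPa, V = 5.72 L, T = 137.8 K.
Step 2 (isothermal): W = P₁V₁ ln(V₂/V₁) = (1853) ln(3.03/5.72) = -1178 J.
W_total = -2424 − 1178 = -3601 J.

W_total ≈ -3600 J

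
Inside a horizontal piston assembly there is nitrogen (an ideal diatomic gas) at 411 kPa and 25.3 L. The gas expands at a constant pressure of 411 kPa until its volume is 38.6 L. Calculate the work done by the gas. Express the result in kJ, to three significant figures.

Isobaric: W = P ΔV.
W = (411 kPa)(38.6 − 25.3 L) = (411)(13.3) = 5466 J.

W ≈ 5.47 kJ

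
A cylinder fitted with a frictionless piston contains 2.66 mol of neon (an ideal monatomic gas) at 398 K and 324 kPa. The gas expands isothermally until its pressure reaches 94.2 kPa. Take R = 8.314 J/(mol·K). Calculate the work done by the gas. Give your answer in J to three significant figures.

Isothermal process: W = nRT ln(V₂/V₁) = nRT ln(P₁/P₂).
W = (2.66)(8.314)(398) × ln(324/94.2)
  = 8802 × ln(3.439) = 8802 × 1.235
W_by_gas = 10873 J.

W ≈ 10900 J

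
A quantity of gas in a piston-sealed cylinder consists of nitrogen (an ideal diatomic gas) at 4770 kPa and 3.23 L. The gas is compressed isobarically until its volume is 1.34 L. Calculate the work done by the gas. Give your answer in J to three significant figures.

W ≈ -9020 J

Isobaric: W = P ΔV.
W = (4770 kPa)(1.34 − 3.23 L) = (4770)(-1.89) = -9015 J.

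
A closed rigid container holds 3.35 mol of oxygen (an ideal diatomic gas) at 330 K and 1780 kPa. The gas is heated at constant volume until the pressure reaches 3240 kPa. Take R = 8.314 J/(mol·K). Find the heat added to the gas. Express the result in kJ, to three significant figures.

Constant volume ⇒ W = 0, so Q = ΔU = nCᵥΔT with Cᵥ = 5R/2 = 20.79 J/(mol·K).
At constant V, T₂/T₁ = P₂/P₁ ⇒ ΔT = T₁(P₂/P₁ − 1) = 330·(3240/1780 − 1) = 270.7 K.
ΔU = (3.35)(20.79)(270.7) = 18847 J.

Q ≈ 18.8 kJ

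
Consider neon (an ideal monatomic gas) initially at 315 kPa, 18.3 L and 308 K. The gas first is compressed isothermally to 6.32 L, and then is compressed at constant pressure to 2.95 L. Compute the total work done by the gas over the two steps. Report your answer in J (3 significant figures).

W_total ≈ -9200 J

Step 1 (isothermal): W = P₁V₁ ln(V₂/V₁) = (5764) ln(6.32/18.3) = -6129 J.
After step 1: P = 912.1 kPa, V = 6.32 L, T = 308 K.
Step 2 (isobaric): W = PΔV = (912.1 kPa)(2.95 − 6.32 L) = -3074 J.
W_total = -6129 − 3074 = -9203 J.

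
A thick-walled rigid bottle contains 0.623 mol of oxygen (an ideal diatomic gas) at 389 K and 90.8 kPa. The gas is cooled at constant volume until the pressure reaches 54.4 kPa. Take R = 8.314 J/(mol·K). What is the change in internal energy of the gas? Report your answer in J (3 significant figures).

Constant volume ⇒ W = 0, so Q = ΔU = nCᵥΔT with Cᵥ = 5R/2 = 20.79 J/(mol·K).
At constant V, T₂/T₁ = P₂/P₁ ⇒ ΔT = T₁(P₂/P₁ − 1) = 389·(54.4/90.8 − 1) = -155.9 K.
ΔU = (0.623)(20.79)(-155.9) = -2019 J.

ΔU ≈ -2020 J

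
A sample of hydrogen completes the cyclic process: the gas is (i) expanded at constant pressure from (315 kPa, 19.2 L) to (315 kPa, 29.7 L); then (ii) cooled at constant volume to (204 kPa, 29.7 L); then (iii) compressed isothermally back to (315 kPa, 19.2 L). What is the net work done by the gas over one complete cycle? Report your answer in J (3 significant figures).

Leg (i): W = PΔV = (315)(29.7 − 19.2) = 3308 J.
Leg (ii): W = 0.
Leg (iii): W = PᵢVᵢ ln(V_f/Vᵢ) = (6059) ln(19.2/29.7) = -2643 J.
W_net = 3308 − 2643 = 664.4 J.

W_net ≈ 664 J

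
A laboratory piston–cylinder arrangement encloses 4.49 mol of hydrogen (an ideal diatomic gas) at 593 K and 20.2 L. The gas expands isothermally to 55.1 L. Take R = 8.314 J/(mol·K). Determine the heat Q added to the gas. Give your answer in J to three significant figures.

Q ≈ 22200 J

Isothermal ⇒ ΔU = 0, so Q = W = nRT ln(V₂/V₁).
Q = (4.49)(8.314)(593) ln(55.1/20.2) = 22137 × 1.003 = 22213 J.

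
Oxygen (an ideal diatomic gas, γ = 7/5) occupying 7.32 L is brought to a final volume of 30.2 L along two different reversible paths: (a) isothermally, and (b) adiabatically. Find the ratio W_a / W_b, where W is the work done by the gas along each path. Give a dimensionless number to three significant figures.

Path (a) isothermal: W = P₁V₁ ln(V₂/V₁) → W_a/(P₁V₁) = 1.417.
Path (b) adiabatic: W = P₁V₁(1 − (V₁/V₂)^(γ−1))/(γ−1) → W_b/(P₁V₁) = 1.082.
W_a / W_b = 1.417 / 1.082 = 1.31.

W_a / W_b ≈ 1.31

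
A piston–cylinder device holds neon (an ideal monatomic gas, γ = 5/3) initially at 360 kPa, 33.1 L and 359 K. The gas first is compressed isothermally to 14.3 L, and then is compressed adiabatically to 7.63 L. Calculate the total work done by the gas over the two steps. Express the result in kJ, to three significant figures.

W_total ≈ -19.3 kJ

Step 1 (isothermal): W = P₁V₁ ln(V₂/V₁) = (11916) ln(14.3/33.1) = -10001 J.
After step 1: P = 833.3 kPa, V = 14.3 L, T = 359 K.
Step 2 (adiabatic): W = (P₁V₁ − P₂V₂)/(γ−1) = (11916 − 18114)/0.667 = -9296 J.
W_total = -10001 − 9296 = -19297 J.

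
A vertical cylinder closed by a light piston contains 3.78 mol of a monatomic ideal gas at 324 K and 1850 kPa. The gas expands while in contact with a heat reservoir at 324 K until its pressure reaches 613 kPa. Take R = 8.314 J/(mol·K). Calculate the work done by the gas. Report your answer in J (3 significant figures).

Isothermal process: W = nRT ln(V₂/V₁) = nRT ln(P₁/P₂).
W = (3.78)(8.314)(324) × ln(1850/613)
  = 10182 × ln(3.018) = 10182 × 1.105
W_by_gas = 11247 J.

W ≈ 11200 J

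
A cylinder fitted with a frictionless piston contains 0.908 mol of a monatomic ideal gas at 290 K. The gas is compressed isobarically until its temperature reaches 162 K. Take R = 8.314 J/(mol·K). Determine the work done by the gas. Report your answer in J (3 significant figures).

Isobaric: W = P ΔV = nR ΔT.
W = (0.908)(8.314)(162 − 290) = -966.3 J.

W ≈ -966 J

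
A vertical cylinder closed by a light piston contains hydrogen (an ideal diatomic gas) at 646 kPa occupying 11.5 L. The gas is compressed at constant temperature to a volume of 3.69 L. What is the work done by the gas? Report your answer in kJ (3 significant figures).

W ≈ -8.44 kJ

Isothermal: W = nRT ln(V₂/V₁) = P₁V₁ ln(V₂/V₁).
P₁V₁ = (646 kPa)(11.5 L) = 7429 J.
W = 7429 × ln(3.69/11.5) = 7429 × -1.137
W_by_gas = -8445 J.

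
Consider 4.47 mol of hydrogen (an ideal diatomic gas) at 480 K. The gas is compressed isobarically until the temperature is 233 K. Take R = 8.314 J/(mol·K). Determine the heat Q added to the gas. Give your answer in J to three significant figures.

Isobaric: W = nRΔT = (4.47)(8.314)(-247) = -9179 J.
ΔU = nCᵥΔT with Cᵥ = 5R/2: ΔU = (4.47)(20.79)(-247) = -22949 J.
Q = ΔU + W = -22949 − 9179 = -32128 J.

Q ≈ -32100 J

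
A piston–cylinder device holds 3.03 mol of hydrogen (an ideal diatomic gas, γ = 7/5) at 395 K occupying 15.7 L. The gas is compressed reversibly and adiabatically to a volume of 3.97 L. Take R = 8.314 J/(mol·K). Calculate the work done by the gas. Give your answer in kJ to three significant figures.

W ≈ -18.2 kJ

Adiabatic: TV^(γ−1) = const with γ = 7/5.
T₂ = T₁ (V₁/V₂)^(γ−1) = 395 × (15.7/3.97)^0.4 = 395 × 1.733 = 684.6 K.
W_by = nCᵥ(T₁ − T₂) = (3.03)(20.79)(395 − 684.6) = -18239 J.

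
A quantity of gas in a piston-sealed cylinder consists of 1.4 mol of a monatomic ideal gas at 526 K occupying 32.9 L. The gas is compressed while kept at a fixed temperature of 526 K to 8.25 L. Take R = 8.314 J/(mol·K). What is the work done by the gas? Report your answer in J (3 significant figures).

W ≈ -8470 J

Isothermal: W = nRT ln(V₂/V₁).
W = (1.4)(8.314)(526) × ln(8.25/32.9)
  = 6122 × -1.383
W_by_gas = -8469 J.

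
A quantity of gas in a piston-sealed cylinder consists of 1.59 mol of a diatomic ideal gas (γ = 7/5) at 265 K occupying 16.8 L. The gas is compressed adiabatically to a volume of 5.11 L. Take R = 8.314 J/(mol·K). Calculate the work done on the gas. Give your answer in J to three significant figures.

Adiabatic: TV^(γ−1) = const with γ = 7/5.
T₂ = T₁ (V₁/V₂)^(γ−1) = 265 × (16.8/5.11)^0.4 = 265 × 1.61 = 426.6 K.
W_by = nCᵥ(T₁ − T₂) = (1.59)(20.79)(265 − 426.6) = -5340 J.
Work on gas = −W_by = 5340 J.

W ≈ 5340 J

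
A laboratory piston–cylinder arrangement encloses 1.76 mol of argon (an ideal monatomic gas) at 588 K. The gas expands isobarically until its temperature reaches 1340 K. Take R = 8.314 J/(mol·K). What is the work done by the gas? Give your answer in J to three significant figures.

W ≈ 11000 J

Isobaric: W = P ΔV = nR ΔT.
W = (1.76)(8.314)(1340 − 588) = 11004 J.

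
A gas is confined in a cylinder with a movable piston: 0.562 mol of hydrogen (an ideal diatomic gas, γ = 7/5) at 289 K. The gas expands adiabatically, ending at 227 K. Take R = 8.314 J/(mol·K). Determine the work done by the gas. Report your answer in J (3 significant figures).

W ≈ 724 J

Adiabatic ⇒ Q = 0, so W_by = −ΔU = nCᵥ(T₁ − T₂).
Cᵥ = 5R/2 = 20.79 J/(mol·K).
W = (0.562)(20.79)(289 − 227) = 724.2 J.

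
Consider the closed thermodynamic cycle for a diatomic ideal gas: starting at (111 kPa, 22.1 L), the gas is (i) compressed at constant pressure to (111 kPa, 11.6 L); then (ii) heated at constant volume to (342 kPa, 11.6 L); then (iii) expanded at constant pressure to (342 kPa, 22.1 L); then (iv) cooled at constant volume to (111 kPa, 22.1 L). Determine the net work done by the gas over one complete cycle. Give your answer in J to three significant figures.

W_net ≈ 2430 J

Constant-volume legs do no work.
W(i) = (111)(11.6 − 22.1) = -1166 J; W(iii) = (342)(22.1 − 11.6) = 3591 J.
W_net = -1166 + 3591 = 2426 J (the clockwise enclosed area).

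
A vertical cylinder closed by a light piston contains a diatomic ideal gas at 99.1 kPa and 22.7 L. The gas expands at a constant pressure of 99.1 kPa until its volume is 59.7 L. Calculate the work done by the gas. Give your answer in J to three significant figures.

Isobaric: W = P ΔV.
W = (99.1 kPa)(59.7 − 22.7 L) = (99.1)(37) = 3667 J.

W ≈ 3670 J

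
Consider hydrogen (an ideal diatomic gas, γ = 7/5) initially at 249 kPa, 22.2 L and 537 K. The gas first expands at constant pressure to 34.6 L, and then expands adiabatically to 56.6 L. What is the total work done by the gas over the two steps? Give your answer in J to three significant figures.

Step 1 (isobaric): W = PΔV = (249 kPa)(34.6 − 22.2 L) = 3088 J.
After step 1: P = 249 kPa, V = 34.6 L, T = 836.9 K.
Step 2 (adiabatic): W = (P₁V₁ − P₂V₂)/(γ−1) = (8615 − 7076)/0.4 = 3849 J.
W_total = 3088 + 3849 = 6936 J.

W_total ≈ 6940 J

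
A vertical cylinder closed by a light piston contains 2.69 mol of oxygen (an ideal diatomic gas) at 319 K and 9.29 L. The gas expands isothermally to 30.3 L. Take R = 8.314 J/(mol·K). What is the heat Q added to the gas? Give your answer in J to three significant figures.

Isothermal ⇒ ΔU = 0, so Q = W = nRT ln(V₂/V₁).
Q = (2.69)(8.314)(319) ln(30.3/9.29) = 7134 × 1.182 = 8434 J.

Q ≈ 8430 J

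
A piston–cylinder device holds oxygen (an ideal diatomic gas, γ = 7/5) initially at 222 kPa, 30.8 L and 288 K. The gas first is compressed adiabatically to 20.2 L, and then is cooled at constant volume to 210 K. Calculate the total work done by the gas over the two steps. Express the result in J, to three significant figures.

Step 1 (adiabatic): W = (P₁V₁ − P₂V₂)/(γ−1) = (6838 − 8094)/0.4 = -3142 J.
Step 2 (isochoric): W = 0 (constant volume).
W_total = -3142 + 0 = -3142 J.

W_total ≈ -3140 J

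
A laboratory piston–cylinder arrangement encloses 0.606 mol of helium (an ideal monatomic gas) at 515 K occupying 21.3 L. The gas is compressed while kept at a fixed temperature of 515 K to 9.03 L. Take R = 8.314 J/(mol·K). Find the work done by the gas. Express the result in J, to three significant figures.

Isothermal: W = nRT ln(V₂/V₁).
W = (0.606)(8.314)(515) × ln(9.03/21.3)
  = 2595 × -0.8582
W_by_gas = -2227 J.

W ≈ -2230 J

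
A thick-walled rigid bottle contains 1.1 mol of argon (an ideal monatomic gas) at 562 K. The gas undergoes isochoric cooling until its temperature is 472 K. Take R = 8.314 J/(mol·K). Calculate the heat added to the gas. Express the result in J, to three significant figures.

Constant volume ⇒ W = 0, so Q = ΔU = nCᵥΔT with Cᵥ = 3R/2 = 12.47 J/(mol·K).
ΔU = (1.1)(12.47)(472 − 562) = -1235 J.

Q ≈ -1230 J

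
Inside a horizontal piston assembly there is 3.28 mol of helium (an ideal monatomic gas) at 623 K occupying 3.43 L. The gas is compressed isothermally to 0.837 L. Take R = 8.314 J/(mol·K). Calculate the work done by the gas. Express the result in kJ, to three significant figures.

W ≈ -24.0 kJ

Isothermal: W = nRT ln(V₂/V₁).
W = (3.28)(8.314)(623) × ln(0.837/3.43)
  = 16989 × -1.41
W_by_gas = -23963 J.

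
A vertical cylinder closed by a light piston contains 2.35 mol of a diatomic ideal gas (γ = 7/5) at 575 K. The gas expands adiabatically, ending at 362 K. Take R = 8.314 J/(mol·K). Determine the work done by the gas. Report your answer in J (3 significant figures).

W ≈ 10400 J

Adiabatic ⇒ Q = 0, so W_by = −ΔU = nCᵥ(T₁ − T₂).
Cᵥ = 5R/2 = 20.79 J/(mol·K).
W = (2.35)(20.79)(575 − 362) = 10404 J.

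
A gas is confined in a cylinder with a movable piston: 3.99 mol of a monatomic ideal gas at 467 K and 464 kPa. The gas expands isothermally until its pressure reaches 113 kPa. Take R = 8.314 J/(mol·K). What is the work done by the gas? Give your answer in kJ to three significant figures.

Isothermal process: W = nRT ln(V₂/V₁) = nRT ln(P₁/P₂).
W = (3.99)(8.314)(467) × ln(464/113)
  = 15492 × ln(4.106) = 15492 × 1.412
W_by_gas = 21882 J.

W ≈ 21.9 kJ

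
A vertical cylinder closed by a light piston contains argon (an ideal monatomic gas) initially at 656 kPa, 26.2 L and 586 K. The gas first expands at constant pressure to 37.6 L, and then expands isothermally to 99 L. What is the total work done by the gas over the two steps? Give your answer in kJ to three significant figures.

Step 1 (isobaric): W = PΔV = (656 kPa)(37.6 − 26.2 L) = 7478 J.
After step 1: P = 656 kPa, V = 37.6 L, T = 841 K.
Step 2 (isothermal): W = P₁V₁ ln(V₂/V₁) = (24666) ln(99/37.6) = 23879 J.
W_total = 7478 + 23879 = 31358 J.

W_total ≈ 31.4 kJ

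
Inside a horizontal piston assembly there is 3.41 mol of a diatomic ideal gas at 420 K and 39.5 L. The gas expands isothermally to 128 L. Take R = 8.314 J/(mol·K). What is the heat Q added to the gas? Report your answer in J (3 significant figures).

Isothermal ⇒ ΔU = 0, so Q = W = nRT ln(V₂/V₁).
Q = (3.41)(8.314)(420) ln(128/39.5) = 11907 × 1.176 = 14000 J.

Q ≈ 14000 J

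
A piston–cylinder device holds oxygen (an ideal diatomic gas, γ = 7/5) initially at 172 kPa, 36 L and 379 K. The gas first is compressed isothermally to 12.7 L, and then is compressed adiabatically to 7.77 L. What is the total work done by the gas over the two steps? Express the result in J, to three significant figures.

Step 1 (isothermal): W = P₁V₁ ln(V₂/V₁) = (6192) ln(12.7/36) = -6452 J.
After step 1: P = 487.6 kPa, V = 12.7 L, T = 379 K.
Step 2 (adiabatic): W = (P₁V₁ − P₂V₂)/(γ−1) = (6192 − 7537)/0.4 = -3362 J.
W_total = -6452 − 3362 = -9813 J.

W_total ≈ -9810 J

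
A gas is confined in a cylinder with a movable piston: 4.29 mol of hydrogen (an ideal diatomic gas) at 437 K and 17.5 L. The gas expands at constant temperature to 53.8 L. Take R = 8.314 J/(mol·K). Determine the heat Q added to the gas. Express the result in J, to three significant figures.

Isothermal ⇒ ΔU = 0, so Q = W = nRT ln(V₂/V₁).
Q = (4.29)(8.314)(437) ln(53.8/17.5) = 15587 × 1.123 = 17505 J.

Q ≈ 17500 J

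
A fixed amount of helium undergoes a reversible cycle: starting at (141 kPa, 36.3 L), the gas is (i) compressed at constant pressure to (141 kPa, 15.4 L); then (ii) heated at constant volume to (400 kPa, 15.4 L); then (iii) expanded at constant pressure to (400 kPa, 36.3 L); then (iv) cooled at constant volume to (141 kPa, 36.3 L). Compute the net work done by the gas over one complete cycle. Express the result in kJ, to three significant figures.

Constant-volume legs do no work.
W(i) = (141)(15.4 − 36.3) = -2947 J; W(iii) = (400)(36.3 − 15.4) = 8360 J.
W_net = -2947 + 8360 = 5413 J (the clockwise enclosed area).

W_net ≈ 5.41 kJ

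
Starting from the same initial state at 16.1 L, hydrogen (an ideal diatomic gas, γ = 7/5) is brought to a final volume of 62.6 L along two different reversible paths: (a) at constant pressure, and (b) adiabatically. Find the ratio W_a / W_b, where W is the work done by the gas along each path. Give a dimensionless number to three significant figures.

W_a / W_b ≈ 2.76

Path (a) isobaric: W = P₁(V₂ − V₁) → W_a/(P₁V₁) = 2.888.
Path (b) adiabatic: W = P₁V₁(1 − (V₁/V₂)^(γ−1))/(γ−1) → W_b/(P₁V₁) = 1.048.
W_a / W_b = 2.888 / 1.048 = 2.757.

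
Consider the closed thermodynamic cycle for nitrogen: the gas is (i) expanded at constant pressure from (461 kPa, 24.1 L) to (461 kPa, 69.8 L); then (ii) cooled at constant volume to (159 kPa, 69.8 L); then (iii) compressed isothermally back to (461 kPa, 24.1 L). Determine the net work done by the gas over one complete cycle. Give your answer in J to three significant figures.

Leg (i): W = PΔV = (461)(69.8 − 24.1) = 21068 J.
Leg (ii): W = 0.
Leg (iii): W = PᵢVᵢ ln(V_f/Vᵢ) = (11098) ln(24.1/69.8) = -11802 J.
W_net = 21068 − 11802 = 9266 J.

W_net ≈ 9270 J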